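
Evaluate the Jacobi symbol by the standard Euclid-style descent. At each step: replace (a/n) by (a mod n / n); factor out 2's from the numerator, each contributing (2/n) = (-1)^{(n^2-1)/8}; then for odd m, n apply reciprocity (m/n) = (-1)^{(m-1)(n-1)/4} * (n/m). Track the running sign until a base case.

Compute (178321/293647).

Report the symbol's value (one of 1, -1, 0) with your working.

0

reciprocity: (178321/293647) = +1·(293647/178321) since 178321 mod 4 = 1, 293647 mod 4 = 3; sign now +1
(293647/178321) = (115326/178321)   [reduce mod 178321]
115326 = 2^1·57663; (2/178321) = +1 since 178321 mod 8 = 1, so (115326/178321) = (+1)^1·(57663/178321); sign now +1
reciprocity: (57663/178321) = +1·(178321/57663) since 57663 mod 4 = 3, 178321 mod 4 = 1; sign now +1
(178321/57663) = (5332/57663)   [reduce mod 57663]
5332 = 2^2·1333; (2/57663) = +1 since 57663 mod 8 = 7, so (5332/57663) = (+1)^2·(1333/57663); sign now +1
reciprocity: (1333/57663) = +1·(57663/1333) since 1333 mod 4 = 1, 57663 mod 4 = 3; sign now +1
(57663/1333) = (344/1333)   [reduce mod 1333]
344 = 2^3·43; (2/1333) = -1 since 1333 mod 8 = 5, so (344/1333) = (-1)^3·(43/1333); sign now -1
reciprocity: (43/1333) = +1·(1333/43) since 43 mod 4 = 3, 1333 mod 4 = 1; sign now -1
(1333/43) = (0/43)   [reduce mod 43]
(0/43) = 0   [gcd(a, n) > 1]; final value = 0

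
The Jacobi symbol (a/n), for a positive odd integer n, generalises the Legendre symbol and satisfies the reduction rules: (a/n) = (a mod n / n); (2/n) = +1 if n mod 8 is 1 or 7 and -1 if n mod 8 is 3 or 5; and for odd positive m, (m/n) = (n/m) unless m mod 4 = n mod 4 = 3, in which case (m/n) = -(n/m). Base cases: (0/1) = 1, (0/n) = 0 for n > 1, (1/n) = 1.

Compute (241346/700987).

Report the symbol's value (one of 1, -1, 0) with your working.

0

factor out 2^1: 241346 = 2^1·120673; with 700987 mod 8 = 3, (2/700987) = -1; sign now -1; continue with (120673/700987)
flip (120673/700987) -> (700987/120673): both odd, 120673 mod 4 = 1, 700987 mod 4 = 3, so the flip contributes +1; sign now -1
(700987/120673): 700987 mod 120673 = 97622, so (700987/120673) = (97622/120673)
factor out 2^1: 97622 = 2^1·48811; with 120673 mod 8 = 1, (2/120673) = +1; sign now -1; continue with (48811/120673)
flip (48811/120673) -> (120673/48811): both odd, 48811 mod 4 = 3, 120673 mod 4 = 1, so the flip contributes +1; sign now -1
(120673/48811): 120673 mod 48811 = 23051, so (120673/48811) = (23051/48811)
flip (23051/48811) -> (48811/23051): both odd, 23051 mod 4 = 3, 48811 mod 4 = 3, so the flip contributes -1; sign now +1
(48811/23051): 48811 mod 23051 = 2709, so (48811/23051) = (2709/23051)
flip (2709/23051) -> (23051/2709): both odd, 2709 mod 4 = 1, 23051 mod 4 = 3, so the flip contributes +1; sign now +1
(23051/2709): 23051 mod 2709 = 1379, so (23051/2709) = (1379/2709)
flip (1379/2709) -> (2709/1379): both odd, 1379 mod 4 = 3, 2709 mod 4 = 1, so the flip contributes +1; sign now +1
(2709/1379): 2709 mod 1379 = 1330, so (2709/1379) = (1330/1379)
factor out 2^1: 1330 = 2^1·665; with 1379 mod 8 = 3, (2/1379) = -1; sign now -1; continue with (665/1379)
flip (665/1379) -> (1379/665): both odd, 665 mod 4 = 1, 1379 mod 4 = 3, so the flip contributes +1; sign now -1
(1379/665): 1379 mod 665 = 49, so (1379/665) = (49/665)
flip (49/665) -> (665/49): both odd, 49 mod 4 = 1, 665 mod 4 = 1, so the flip contributes +1; sign now -1
(665/49): 665 mod 49 = 28, so (665/49) = (28/49)
factor out 2^2: 28 = 2^2·7; with 49 mod 8 = 1, (2/49) = +1; sign now -1; continue with (7/49)
flip (7/49) -> (49/7): both odd, 7 mod 4 = 3, 49 mod 4 = 1, so the flip contributes +1; sign now -1
(49/7): 49 mod 7 = 0, so (49/7) = (0/7)
reached (0/7); gcd(a, n) > 1, so (0/7) = 0 and the symbol is 0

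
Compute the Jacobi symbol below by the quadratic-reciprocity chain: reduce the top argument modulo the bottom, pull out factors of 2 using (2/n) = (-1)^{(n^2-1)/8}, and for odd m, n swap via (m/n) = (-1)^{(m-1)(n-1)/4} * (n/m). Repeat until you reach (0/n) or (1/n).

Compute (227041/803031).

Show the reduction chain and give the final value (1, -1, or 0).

1

reciprocity: (227041/803031) = +1·(803031/227041) since 227041 mod 4 = 1, 803031 mod 4 = 3; sign now +1
(803031/227041) = (121908/227041)   [reduce mod 227041]
121908 = 2^2·30477; (2/227041) = +1 since 227041 mod 8 = 1, so (121908/227041) = (+1)^2·(30477/227041); sign now +1
reciprocity: (30477/227041) = +1·(227041/30477) since 30477 mod 4 = 1, 227041 mod 4 = 1; sign now +1
(227041/30477) = (13702/30477)   [reduce mod 30477]
13702 = 2^1·6851; (2/30477) = -1 since 30477 mod 8 = 5, so (13702/30477) = (-1)^1·(6851/30477); sign now -1
reciprocity: (6851/30477) = +1·(30477/6851) since 6851 mod 4 = 3, 30477 mod 4 = 1; sign now -1
(30477/6851) = (3073/6851)   [reduce mod 6851]
reciprocity: (3073/6851) = +1·(6851/3073) since 3073 mod 4 = 1, 6851 mod 4 = 3; sign now -1
(6851/3073) = (705/3073)   [reduce mod 3073]
reciprocity: (705/3073) = +1·(3073/705) since 705 mod 4 = 1, 3073 mod 4 = 1; sign now -1
(3073/705) = (253/705)   [reduce mod 705]
reciprocity: (253/705) = +1·(705/253) since 253 mod 4 = 1, 705 mod 4 = 1; sign now -1
(705/253) = (199/253)   [reduce mod 253]
reciprocity: (199/253) = +1·(253/199) since 199 mod 4 = 3, 253 mod 4 = 1; sign now -1
(253/199) = (54/199)   [reduce mod 199]
54 = 2^1·27; (2/199) = +1 since 199 mod 8 = 7, so (54/199) = (+1)^1·(27/199); sign now -1
reciprocity: (27/199) = -1·(199/27) since 27 mod 4 = 3, 199 mod 4 = 3; sign now +1
(199/27) = (10/27)   [reduce mod 27]
10 = 2^1·5; (2/27) = -1 since 27 mod 8 = 3, so (10/27) = (-1)^1·(5/27); sign now -1
reciprocity: (5/27) = +1·(27/5) since 5 mod 4 = 1, 27 mod 4 = 3; sign now -1
(27/5) = (2/5)   [reduce mod 5]
2 = 2^1·1; (2/5) = -1 since 5 mod 8 = 5, so (2/5) = (-1)^1·(1/5); sign now +1
(1/5) = 1; final value = sign = +1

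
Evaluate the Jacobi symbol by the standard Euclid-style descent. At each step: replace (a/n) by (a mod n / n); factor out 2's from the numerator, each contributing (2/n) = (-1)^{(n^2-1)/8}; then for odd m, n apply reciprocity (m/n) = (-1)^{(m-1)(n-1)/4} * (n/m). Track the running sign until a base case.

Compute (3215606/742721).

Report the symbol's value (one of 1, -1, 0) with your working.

(3215606/742721): 3215606 mod 742721 = 244722, so (3215606/742721) = (244722/742721)
factor out 2^1: 244722 = 2^1·122361; with 742721 mod 8 = 1, (2/742721) = +1; sign now +1; continue with (122361/742721)
flip (122361/742721) -> (742721/122361): both odd, 122361 mod 4 = 1, 742721 mod 4 = 1, so the flip contributes +1; sign now +1
(742721/122361): 742721 mod 122361 = 8555, so (742721/122361) = (8555/122361)
flip (8555/122361) -> (122361/8555): both odd, 8555 mod 4 = 3, 122361 mod 4 = 1, so the flip contributes +1; sign now +1
(122361/8555): 122361 mod 8555 = 2591, so (122361/8555) = (2591/8555)
flip (2591/8555) -> (8555/2591): both odd, 2591 mod 4 = 3, 8555 mod 4 = 3, so the flip contributes -1; sign now -1
(8555/2591): 8555 mod 2591 = 782, so (8555/2591) = (782/2591)
factor out 2^1: 782 = 2^1·391; with 2591 mod 8 = 7, (2/2591) = +1; sign now -1; continue with (391/2591)
flip (391/2591) -> (2591/391): both odd, 391 mod 4 = 3, 2591 mod 4 = 3, so the flip contributes -1; sign now +1
(2591/391): 2591 mod 391 = 245, so (2591/391) = (245/391)
flip (245/391) -> (391/245): both odd, 245 mod 4 = 1, 391 mod 4 = 3, so the flip contributes +1; sign now +1
(391/245): 391 mod 245 = 146, so (391/245) = (146/245)
factor out 2^1: 146 = 2^1·73; with 245 mod 8 = 5, (2/245) = -1; sign now -1; continue with (73/245)
flip (73/245) -> (245/73): both odd, 73 mod 4 = 1, 245 mod 4 = 1, so the flip contributes +1; sign now -1
(245/73): 245 mod 73 = 26, so (245/73) = (26/73)
factor out 2^1: 26 = 2^1·13; with 73 mod 8 = 1, (2/73) = +1; sign now -1; continue with (13/73)
flip (13/73) -> (73/13): both odd, 13 mod 4 = 1, 73 mod 4 = 1, so the flip contributes +1; sign now -1
(73/13): 73 mod 13 = 8, so (73/13) = (8/13)
factor out 2^3: 8 = 2^3·1; with 13 mod 8 = 5, (2/13) = -1; sign now +1; continue with (1/13)
reached (1/13) = 1, so the symbol is +1

1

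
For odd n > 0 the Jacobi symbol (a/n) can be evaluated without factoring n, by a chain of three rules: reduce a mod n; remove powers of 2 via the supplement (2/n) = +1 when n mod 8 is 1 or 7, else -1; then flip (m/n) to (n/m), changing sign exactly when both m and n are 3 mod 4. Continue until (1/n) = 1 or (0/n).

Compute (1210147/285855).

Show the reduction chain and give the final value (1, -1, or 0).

(1210147/285855): 1210147 mod 285855 = 66727, so (1210147/285855) = (66727/285855)
flip (66727/285855) -> (285855/66727): both odd, 66727 mod 4 = 3, 285855 mod 4 = 3, so the flip contributes -1; sign now -1
(285855/66727): 285855 mod 66727 = 18947, so (285855/66727) = (18947/66727)
flip (18947/66727) -> (66727/18947): both odd, 18947 mod 4 = 3, 66727 mod 4 = 3, so the flip contributes -1; sign now +1
(66727/18947): 66727 mod 18947 = 9886, so (66727/18947) = (9886/18947)
factor out 2^1: 9886 = 2^1·4943; with 18947 mod 8 = 3, (2/18947) = -1; sign now -1; continue with (4943/18947)
flip (4943/18947) -> (18947/4943): both odd, 4943 mod 4 = 3, 18947 mod 4 = 3, so the flip contributes -1; sign now +1
(18947/4943): 18947 mod 4943 = 4118, so (18947/4943) = (4118/4943)
factor out 2^1: 4118 = 2^1·2059; with 4943 mod 8 = 7, (2/4943) = +1; sign now +1; continue with (2059/4943)
flip (2059/4943) -> (4943/2059): both odd, 2059 mod 4 = 3, 4943 mod 4 = 3, so the flip contributes -1; sign now -1
(4943/2059): 4943 mod 2059 = 825, so (4943/2059) = (825/2059)
flip (825/2059) -> (2059/825): both odd, 825 mod 4 = 1, 2059 mod 4 = 3, so the flip contributes +1; sign now -1
(2059/825): 2059 mod 825 = 409, so (2059/825) = (409/825)
flip (409/825) -> (825/409): both odd, 409 mod 4 = 1, 825 mod 4 = 1, so the flip contributes +1; sign now -1
(825/409): 825 mod 409 = 7, so (825/409) = (7/409)
flip (7/409) -> (409/7): both odd, 7 mod 4 = 3, 409 mod 4 = 1, so the flip contributes +1; sign now -1
(409/7): 409 mod 7 = 3, so (409/7) = (3/7)
flip (3/7) -> (7/3): both odd, 3 mod 4 = 3, 7 mod 4 = 3, so the flip contributes -1; sign now +1
(7/3): 7 mod 3 = 1, so (7/3) = (1/3)
reached (1/3) = 1, so the symbol is +1

1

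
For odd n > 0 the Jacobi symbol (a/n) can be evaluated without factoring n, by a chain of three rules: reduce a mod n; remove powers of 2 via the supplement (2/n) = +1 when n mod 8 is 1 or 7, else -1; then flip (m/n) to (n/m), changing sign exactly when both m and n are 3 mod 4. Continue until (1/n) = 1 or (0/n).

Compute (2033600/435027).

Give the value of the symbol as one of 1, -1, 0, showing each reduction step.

1

(2033600/435027): 2033600 mod 435027 = 293492, so (2033600/435027) = (293492/435027)
factor out 2^2: 293492 = 2^2·73373; with 435027 mod 8 = 3, (2/435027) = -1; sign now +1; continue with (73373/435027)
flip (73373/435027) -> (435027/73373): both odd, 73373 mod 4 = 1, 435027 mod 4 = 3, so the flip contributes +1; sign now +1
(435027/73373): 435027 mod 73373 = 68162, so (435027/73373) = (68162/73373)
factor out 2^1: 68162 = 2^1·34081; with 73373 mod 8 = 5, (2/73373) = -1; sign now -1; continue with (34081/73373)
flip (34081/73373) -> (73373/34081): both odd, 34081 mod 4 = 1, 73373 mod 4 = 1, so the flip contributes +1; sign now -1
(73373/34081): 73373 mod 34081 = 5211, so (73373/34081) = (5211/34081)
flip (5211/34081) -> (34081/5211): both odd, 5211 mod 4 = 3, 34081 mod 4 = 1, so the flip contributes +1; sign now -1
(34081/5211): 34081 mod 5211 = 2815, so (34081/5211) = (2815/5211)
flip (2815/5211) -> (5211/2815): both odd, 2815 mod 4 = 3, 5211 mod 4 = 3, so the flip contributes -1; sign now +1
(5211/2815): 5211 mod 2815 = 2396, so (5211/2815) = (2396/2815)
factor out 2^2: 2396 = 2^2·599; with 2815 mod 8 = 7, (2/2815) = +1; sign now +1; continue with (599/2815)
flip (599/2815) -> (2815/599): both odd, 599 mod 4 = 3, 2815 mod 4 = 3, so the flip contributes -1; sign now -1
(2815/599): 2815 mod 599 = 419, so (2815/599) = (419/599)
flip (419/599) -> (599/419): both odd, 419 mod 4 = 3, 599 mod 4 = 3, so the flip contributes -1; sign now +1
(599/419): 599 mod 419 = 180, so (599/419) = (180/419)
factor out 2^2: 180 = 2^2·45; with 419 mod 8 = 3, (2/419) = -1; sign now +1; continue with (45/419)
flip (45/419) -> (419/45): both odd, 45 mod 4 = 1, 419 mod 4 = 3, so the flip contributes +1; sign now +1
(419/45): 419 mod 45 = 14, so (419/45) = (14/45)
factor out 2^1: 14 = 2^1·7; with 45 mod 8 = 5, (2/45) = -1; sign now -1; continue with (7/45)
flip (7/45) -> (45/7): both odd, 7 mod 4 = 3, 45 mod 4 = 1, so the flip contributes +1; sign now -1
(45/7): 45 mod 7 = 3, so (45/7) = (3/7)
flip (3/7) -> (7/3): both odd, 3 mod 4 = 3, 7 mod 4 = 3, so the flip contributes -1; sign now +1
(7/3): 7 mod 3 = 1, so (7/3) = (1/3)
reached (1/3) = 1, so the symbol is +1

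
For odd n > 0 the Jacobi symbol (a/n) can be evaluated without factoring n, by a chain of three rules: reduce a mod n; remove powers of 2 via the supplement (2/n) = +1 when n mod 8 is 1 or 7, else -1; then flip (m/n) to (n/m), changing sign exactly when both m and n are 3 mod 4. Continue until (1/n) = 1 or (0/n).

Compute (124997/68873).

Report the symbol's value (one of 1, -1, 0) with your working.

(124997/68873) = (56124/68873)   [reduce mod 68873]
56124 = 2^2·14031; (2/68873) = +1 since 68873 mod 8 = 1, so (56124/68873) = (+1)^2·(14031/68873); sign now +1
reciprocity: (14031/68873) = +1·(68873/14031) since 14031 mod 4 = 3, 68873 mod 4 = 1; sign now +1
(68873/14031) = (12749/14031)   [reduce mod 14031]
reciprocity: (12749/14031) = +1·(14031/12749) since 12749 mod 4 = 1, 14031 mod 4 = 3; sign now +1
(14031/12749) = (1282/12749)   [reduce mod 12749]
1282 = 2^1·641; (2/12749) = -1 since 12749 mod 8 = 5, so (1282/12749) = (-1)^1·(641/12749); sign now -1
reciprocity: (641/12749) = +1·(12749/641) since 641 mod 4 = 1, 12749 mod 4 = 1; sign now -1
(12749/641) = (570/641)   [reduce mod 641]
570 = 2^1·285; (2/641) = +1 since 641 mod 8 = 1, so (570/641) = (+1)^1·(285/641); sign now -1
reciprocity: (285/641) = +1·(641/285) since 285 mod 4 = 1, 641 mod 4 = 1; sign now -1
(641/285) = (71/285)   [reduce mod 285]
reciprocity: (71/285) = +1·(285/71) since 71 mod 4 = 3, 285 mod 4 = 1; sign now -1
(285/71) = (1/71)   [reduce mod 71]
(1/71) = 1; final value = sign = -1

-1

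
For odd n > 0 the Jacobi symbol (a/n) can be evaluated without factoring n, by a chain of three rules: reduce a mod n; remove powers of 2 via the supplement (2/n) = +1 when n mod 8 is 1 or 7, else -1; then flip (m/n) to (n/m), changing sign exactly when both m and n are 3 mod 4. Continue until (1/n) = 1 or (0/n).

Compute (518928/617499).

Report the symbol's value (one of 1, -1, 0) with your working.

518928 = 2^4·32433; (2/617499) = -1 since 617499 mod 8 = 3, so (518928/617499) = (-1)^4·(32433/617499); sign now +1
reciprocity: (32433/617499) = +1·(617499/32433) since 32433 mod 4 = 1, 617499 mod 4 = 3; sign now +1
(617499/32433) = (1272/32433)   [reduce mod 32433]
1272 = 2^3·159; (2/32433) = +1 since 32433 mod 8 = 1, so (1272/32433) = (+1)^3·(159/32433); sign now +1
reciprocity: (159/32433) = +1·(32433/159) since 159 mod 4 = 3, 32433 mod 4 = 1; sign now +1
(32433/159) = (156/159)   [reduce mod 159]
156 = 2^2·39; (2/159) = +1 since 159 mod 8 = 7, so (156/159) = (+1)^2·(39/159); sign now +1
reciprocity: (39/159) = -1·(159/39) since 39 mod 4 = 3, 159 mod 4 = 3; sign now -1
(159/39) = (3/39)   [reduce mod 39]
reciprocity: (3/39) = -1·(39/3) since 3 mod 4 = 3, 39 mod 4 = 3; sign now +1
(39/3) = (0/3)   [reduce mod 3]
(0/3) = 0   [gcd(a, n) > 1]; final value = 0

0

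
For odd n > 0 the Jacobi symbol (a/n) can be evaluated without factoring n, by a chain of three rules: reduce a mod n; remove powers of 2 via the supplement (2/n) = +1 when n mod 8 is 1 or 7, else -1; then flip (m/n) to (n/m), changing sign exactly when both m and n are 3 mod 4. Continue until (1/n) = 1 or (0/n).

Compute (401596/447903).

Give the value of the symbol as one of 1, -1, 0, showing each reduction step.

-1

factor out 2^2: 401596 = 2^2·100399; with 447903 mod 8 = 7, (2/447903) = +1; sign now +1; continue with (100399/447903)
flip (100399/447903) -> (447903/100399): both odd, 100399 mod 4 = 3, 447903 mod 4 = 3, so the flip contributes -1; sign now -1
(447903/100399): 447903 mod 100399 = 46307, so (447903/100399) = (46307/100399)
flip (46307/100399) -> (100399/46307): both odd, 46307 mod 4 = 3, 100399 mod 4 = 3, so the flip contributes -1; sign now +1
(100399/46307): 100399 mod 46307 = 7785, so (100399/46307) = (7785/46307)
flip (7785/46307) -> (46307/7785): both odd, 7785 mod 4 = 1, 46307 mod 4 = 3, so the flip contributes +1; sign now +1
(46307/7785): 46307 mod 7785 = 7382, so (46307/7785) = (7382/7785)
factor out 2^1: 7382 = 2^1·3691; with 7785 mod 8 = 1, (2/7785) = +1; sign now +1; continue with (3691/7785)
flip (3691/7785) -> (7785/3691): both odd, 3691 mod 4 = 3, 7785 mod 4 = 1, so the flip contributes +1; sign now +1
(7785/3691): 7785 mod 3691 = 403, so (7785/3691) = (403/3691)
flip (403/3691) -> (3691/403): both odd, 403 mod 4 = 3, 3691 mod 4 = 3, so the flip contributes -1; sign now -1
(3691/403): 3691 mod 403 = 64, so (3691/403) = (64/403)
factor out 2^6: 64 = 2^6·1; with 403 mod 8 = 3, (2/403) = -1; sign now -1; continue with (1/403)
reached (1/403) = 1, so the symbol is -1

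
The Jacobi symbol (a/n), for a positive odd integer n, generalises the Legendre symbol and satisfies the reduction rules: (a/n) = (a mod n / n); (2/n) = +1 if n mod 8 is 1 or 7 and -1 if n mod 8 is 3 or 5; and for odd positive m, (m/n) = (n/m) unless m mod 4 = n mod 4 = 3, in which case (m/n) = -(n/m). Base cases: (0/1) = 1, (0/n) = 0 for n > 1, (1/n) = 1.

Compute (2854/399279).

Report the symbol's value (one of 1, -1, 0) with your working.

-1

factor out 2^1: 2854 = 2^1·1427; with 399279 mod 8 = 7, (2/399279) = +1; sign now +1; continue with (1427/399279)
flip (1427/399279) -> (399279/1427): both odd, 1427 mod 4 = 3, 399279 mod 4 = 3, so the flip contributes -1; sign now -1
(399279/1427): 399279 mod 1427 = 1146, so (399279/1427) = (1146/1427)
factor out 2^1: 1146 = 2^1·573; with 1427 mod 8 = 3, (2/1427) = -1; sign now +1; continue with (573/1427)
flip (573/1427) -> (1427/573): both odd, 573 mod 4 = 1, 1427 mod 4 = 3, so the flip contributes +1; sign now +1
(1427/573): 1427 mod 573 = 281, so (1427/573) = (281/573)
flip (281/573) -> (573/281): both odd, 281 mod 4 = 1, 573 mod 4 = 1, so the flip contributes +1; sign now +1
(573/281): 573 mod 281 = 11, so (573/281) = (11/281)
flip (11/281) -> (281/11): both odd, 11 mod 4 = 3, 281 mod 4 = 1, so the flip contributes +1; sign now +1
(281/11): 281 mod 11 = 6, so (281/11) = (6/11)
factor out 2^1: 6 = 2^1·3; with 11 mod 8 = 3, (2/11) = -1; sign now -1; continue with (3/11)
flip (3/11) -> (11/3): both odd, 3 mod 4 = 3, 11 mod 4 = 3, so the flip contributes -1; sign now +1
(11/3): 11 mod 3 = 2, so (11/3) = (2/3)
factor out 2^1: 2 = 2^1·1; with 3 mod 8 = 3, (2/3) = -1; sign now -1; continue with (1/3)
reached (1/3) = 1, so the symbol is -1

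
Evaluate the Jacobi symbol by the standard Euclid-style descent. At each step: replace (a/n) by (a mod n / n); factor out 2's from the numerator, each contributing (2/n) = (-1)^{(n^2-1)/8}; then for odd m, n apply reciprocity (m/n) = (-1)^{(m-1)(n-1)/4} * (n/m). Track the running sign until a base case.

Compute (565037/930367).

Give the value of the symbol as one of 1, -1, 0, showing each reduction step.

-1

flip (565037/930367) -> (930367/565037): both odd, 565037 mod 4 = 1, 930367 mod 4 = 3, so the flip contributes +1; sign now +1
(930367/565037): 930367 mod 565037 = 365330, so (930367/565037) = (365330/565037)
factor out 2^1: 365330 = 2^1·182665; with 565037 mod 8 = 5, (2/565037) = -1; sign now -1; continue with (182665/565037)
flip (182665/565037) -> (565037/182665): both odd, 182665 mod 4 = 1, 565037 mod 4 = 1, so the flip contributes +1; sign now -1
(565037/182665): 565037 mod 182665 = 17042, so (565037/182665) = (17042/182665)
factor out 2^1: 17042 = 2^1·8521; with 182665 mod 8 = 1, (2/182665) = +1; sign now -1; continue with (8521/182665)
flip (8521/182665) -> (182665/8521): both odd, 8521 mod 4 = 1, 182665 mod 4 = 1, so the flip contributes +1; sign now -1
(182665/8521): 182665 mod 8521 = 3724, so (182665/8521) = (3724/8521)
factor out 2^2: 3724 = 2^2·931; with 8521 mod 8 = 1, (2/8521) = +1; sign now -1; continue with (931/8521)
flip (931/8521) -> (8521/931): both odd, 931 mod 4 = 3, 8521 mod 4 = 1, so the flip contributes +1; sign now -1
(8521/931): 8521 mod 931 = 142, so (8521/931) = (142/931)
factor out 2^1: 142 = 2^1·71; with 931 mod 8 = 3, (2/931) = -1; sign now +1; continue with (71/931)
flip (71/931) -> (931/71): both odd, 71 mod 4 = 3, 931 mod 4 = 3, so the flip contributes -1; sign now -1
(931/71): 931 mod 71 = 8, so (931/71) = (8/71)
factor out 2^3: 8 = 2^3·1; with 71 mod 8 = 7, (2/71) = +1; sign now -1; continue with (1/71)
reached (1/71) = 1, so the symbol is -1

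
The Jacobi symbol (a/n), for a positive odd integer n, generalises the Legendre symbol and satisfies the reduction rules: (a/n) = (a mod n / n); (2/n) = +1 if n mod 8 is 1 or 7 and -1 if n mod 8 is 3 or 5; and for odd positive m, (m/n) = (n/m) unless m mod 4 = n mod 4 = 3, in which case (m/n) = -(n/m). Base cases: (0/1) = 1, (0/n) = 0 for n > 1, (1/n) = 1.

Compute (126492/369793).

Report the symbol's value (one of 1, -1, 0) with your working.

126492 = 2^2·31623; (2/369793) = +1 since 369793 mod 8 = 1, so (126492/369793) = (+1)^2·(31623/369793); sign now +1
reciprocity: (31623/369793) = +1·(369793/31623) since 31623 mod 4 = 3, 369793 mod 4 = 1; sign now +1
(369793/31623) = (21940/31623)   [reduce mod 31623]
21940 = 2^2·5485; (2/31623) = +1 since 31623 mod 8 = 7, so (21940/31623) = (+1)^2·(5485/31623); sign now +1
reciprocity: (5485/31623) = +1·(31623/5485) since 5485 mod 4 = 1, 31623 mod 4 = 3; sign now +1
(31623/5485) = (4198/5485)   [reduce mod 5485]
4198 = 2^1·2099; (2/5485) = -1 since 5485 mod 8 = 5, so (4198/5485) = (-1)^1·(2099/5485); sign now -1
reciprocity: (2099/5485) = +1·(5485/2099) since 2099 mod 4 = 3, 5485 mod 4 = 1; sign now -1
(5485/2099) = (1287/2099)   [reduce mod 2099]
reciprocity: (1287/2099) = -1·(2099/1287) since 1287 mod 4 = 3, 2099 mod 4 = 3; sign now +1
(2099/1287) = (812/1287)   [reduce mod 1287]
812 = 2^2·203; (2/1287) = +1 since 1287 mod 8 = 7, so (812/1287) = (+1)^2·(203/1287); sign now +1
reciprocity: (203/1287) = -1·(1287/203) since 203 mod 4 = 3, 1287 mod 4 = 3; sign now -1
(1287/203) = (69/203)   [reduce mod 203]
reciprocity: (69/203) = +1·(203/69) since 69 mod 4 = 1, 203 mod 4 = 3; sign now -1
(203/69) = (65/69)   [reduce mod 69]
reciprocity: (65/69) = +1·(69/65) since 65 mod 4 = 1, 69 mod 4 = 1; sign now -1
(69/65) = (4/65)   [reduce mod 65]
4 = 2^2·1; (2/65) = +1 since 65 mod 8 = 1, so (4/65) = (+1)^2·(1/65); sign now -1
(1/65) = 1; final value = sign = -1

-1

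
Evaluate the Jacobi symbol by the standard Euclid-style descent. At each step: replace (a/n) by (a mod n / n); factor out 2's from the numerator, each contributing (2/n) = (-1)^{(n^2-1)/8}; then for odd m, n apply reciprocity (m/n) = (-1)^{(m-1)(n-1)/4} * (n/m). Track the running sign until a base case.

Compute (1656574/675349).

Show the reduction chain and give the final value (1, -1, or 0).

(1656574/675349) = (305876/675349)   [reduce mod 675349]
305876 = 2^2·76469; (2/675349) = -1 since 675349 mod 8 = 5, so (305876/675349) = (-1)^2·(76469/675349); sign now +1
reciprocity: (76469/675349) = +1·(675349/76469) since 76469 mod 4 = 1, 675349 mod 4 = 1; sign now +1
(675349/76469) = (63597/76469)   [reduce mod 76469]
reciprocity: (63597/76469) = +1·(76469/63597) since 63597 mod 4 = 1, 76469 mod 4 = 1; sign now +1
(76469/63597) = (12872/63597)   [reduce mod 63597]
12872 = 2^3·1609; (2/63597) = -1 since 63597 mod 8 = 5, so (12872/63597) = (-1)^3·(1609/63597); sign now -1
reciprocity: (1609/63597) = +1·(63597/1609) since 1609 mod 4 = 1, 63597 mod 4 = 1; sign now -1
(63597/1609) = (846/1609)   [reduce mod 1609]
846 = 2^1·423; (2/1609) = +1 since 1609 mod 8 = 1, so (846/1609) = (+1)^1·(423/1609); sign now -1
reciprocity: (423/1609) = +1·(1609/423) since 423 mod 4 = 3, 1609 mod 4 = 1; sign now -1
(1609/423) = (340/423)   [reduce mod 423]
340 = 2^2·85; (2/423) = +1 since 423 mod 8 = 7, so (340/423) = (+1)^2·(85/423); sign now -1
reciprocity: (85/423) = +1·(423/85) since 85 mod 4 = 1, 423 mod 4 = 3; sign now -1
(423/85) = (83/85)   [reduce mod 85]
reciprocity: (83/85) = +1·(85/83) since 83 mod 4 = 3, 85 mod 4 = 1; sign now -1
(85/83) = (2/83)   [reduce mod 83]
2 = 2^1·1; (2/83) = -1 since 83 mod 8 = 3, so (2/83) = (-1)^1·(1/83); sign now +1
(1/83) = 1; final value = sign = +1

1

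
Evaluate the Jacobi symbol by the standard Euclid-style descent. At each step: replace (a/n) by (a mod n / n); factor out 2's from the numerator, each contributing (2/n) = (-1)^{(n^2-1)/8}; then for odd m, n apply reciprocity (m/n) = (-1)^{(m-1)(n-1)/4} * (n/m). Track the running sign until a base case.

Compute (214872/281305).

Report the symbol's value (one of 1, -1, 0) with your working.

-1

214872 = 2^3·26859; (2/281305) = +1 since 281305 mod 8 = 1, so (214872/281305) = (+1)^3·(26859/281305); sign now +1
reciprocity: (26859/281305) = +1·(281305/26859) since 26859 mod 4 = 3, 281305 mod 4 = 1; sign now +1
(281305/26859) = (12715/26859)   [reduce mod 26859]
reciprocity: (12715/26859) = -1·(26859/12715) since 12715 mod 4 = 3, 26859 mod 4 = 3; sign now -1
(26859/12715) = (1429/12715)   [reduce mod 12715]
reciprocity: (1429/12715) = +1·(12715/1429) since 1429 mod 4 = 1, 12715 mod 4 = 3; sign now -1
(12715/1429) = (1283/1429)   [reduce mod 1429]
reciprocity: (1283/1429) = +1·(1429/1283) since 1283 mod 4 = 3, 1429 mod 4 = 1; sign now -1
(1429/1283) = (146/1283)   [reduce mod 1283]
146 = 2^1·73; (2/1283) = -1 since 1283 mod 8 = 3, so (146/1283) = (-1)^1·(73/1283); sign now +1
reciprocity: (73/1283) = +1·(1283/73) since 73 mod 4 = 1, 1283 mod 4 = 3; sign now +1
(1283/73) = (42/73)   [reduce mod 73]
42 = 2^1·21; (2/73) = +1 since 73 mod 8 = 1, so (42/73) = (+1)^1·(21/73); sign now +1
reciprocity: (21/73) = +1·(73/21) since 21 mod 4 = 1, 73 mod 4 = 1; sign now +1
(73/21) = (10/21)   [reduce mod 21]
10 = 2^1·5; (2/21) = -1 since 21 mod 8 = 5, so (10/21) = (-1)^1·(5/21); sign now -1
reciprocity: (5/21) = +1·(21/5) since 5 mod 4 = 1, 21 mod 4 = 1; sign now -1
(21/5) = (1/5)   [reduce mod 5]
(1/5) = 1; final value = sign = -1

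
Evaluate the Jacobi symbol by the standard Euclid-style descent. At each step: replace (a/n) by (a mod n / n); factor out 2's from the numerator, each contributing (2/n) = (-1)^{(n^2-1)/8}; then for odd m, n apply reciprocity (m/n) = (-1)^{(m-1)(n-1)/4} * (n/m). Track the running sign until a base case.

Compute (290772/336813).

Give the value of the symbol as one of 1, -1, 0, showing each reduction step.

0

factor out 2^2: 290772 = 2^2·72693; with 336813 mod 8 = 5, (2/336813) = -1; sign now +1; continue with (72693/336813)
flip (72693/336813) -> (336813/72693): both odd, 72693 mod 4 = 1, 336813 mod 4 = 1, so the flip contributes +1; sign now +1
(336813/72693): 336813 mod 72693 = 46041, so (336813/72693) = (46041/72693)
flip (46041/72693) -> (72693/46041): both odd, 46041 mod 4 = 1, 72693 mod 4 = 1, so the flip contributes +1; sign now +1
(72693/46041): 72693 mod 46041 = 26652, so (72693/46041) = (26652/46041)
factor out 2^2: 26652 = 2^2·6663; with 46041 mod 8 = 1, (2/46041) = +1; sign now +1; continue with (6663/46041)
flip (6663/46041) -> (46041/6663): both odd, 6663 mod 4 = 3, 46041 mod 4 = 1, so the flip contributes +1; sign now +1
(46041/6663): 46041 mod 6663 = 6063, so (46041/6663) = (6063/6663)
flip (6063/6663) -> (6663/6063): both odd, 6063 mod 4 = 3, 6663 mod 4 = 3, so the flip contributes -1; sign now -1
(6663/6063): 6663 mod 6063 = 600, so (6663/6063) = (600/6063)
factor out 2^3: 600 = 2^3·75; with 6063 mod 8 = 7, (2/6063) = +1; sign now -1; continue with (75/6063)
flip (75/6063) -> (6063/75): both odd, 75 mod 4 = 3, 6063 mod 4 = 3, so the flip contributes -1; sign now +1
(6063/75): 6063 mod 75 = 63, so (6063/75) = (63/75)
flip (63/75) -> (75/63): both odd, 63 mod 4 = 3, 75 mod 4 = 3, so the flip contributes -1; sign now -1
(75/63): 75 mod 63 = 12, so (75/63) = (12/63)
factor out 2^2: 12 = 2^2·3; with 63 mod 8 = 7, (2/63) = +1; sign now -1; continue with (3/63)
flip (3/63) -> (63/3): both odd, 3 mod 4 = 3, 63 mod 4 = 3, so the flip contributes -1; sign now +1
(63/3): 63 mod 3 = 0, so (63/3) = (0/3)
reached (0/3); gcd(a, n) > 1, so (0/3) = 0 and the symbol is 0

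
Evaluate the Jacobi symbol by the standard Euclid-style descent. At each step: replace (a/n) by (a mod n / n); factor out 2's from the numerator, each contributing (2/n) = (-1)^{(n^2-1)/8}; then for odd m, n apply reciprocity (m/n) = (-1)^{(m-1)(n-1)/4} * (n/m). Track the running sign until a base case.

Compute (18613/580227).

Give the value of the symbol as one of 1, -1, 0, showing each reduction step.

1

flip (18613/580227) -> (580227/18613): both odd, 18613 mod 4 = 1, 580227 mod 4 = 3, so the flip contributes +1; sign now +1
(580227/18613): 580227 mod 18613 = 3224, so (580227/18613) = (3224/18613)
factor out 2^3: 3224 = 2^3·403; with 18613 mod 8 = 5, (2/18613) = -1; sign now -1; continue with (403/18613)
flip (403/18613) -> (18613/403): both odd, 403 mod 4 = 3, 18613 mod 4 = 1, so the flip contributes +1; sign now -1
(18613/403): 18613 mod 403 = 75, so (18613/403) = (75/403)
flip (75/403) -> (403/75): both odd, 75 mod 4 = 3, 403 mod 4 = 3, so the flip contributes -1; sign now +1
(403/75): 403 mod 75 = 28, so (403/75) = (28/75)
factor out 2^2: 28 = 2^2·7; with 75 mod 8 = 3, (2/75) = -1; sign now +1; continue with (7/75)
flip (7/75) -> (75/7): both odd, 7 mod 4 = 3, 75 mod 4 = 3, so the flip contributes -1; sign now -1
(75/7): 75 mod 7 = 5, so (75/7) = (5/7)
flip (5/7) -> (7/5): both odd, 5 mod 4 = 1, 7 mod 4 = 3, so the flip contributes +1; sign now -1
(7/5): 7 mod 5 = 2, so (7/5) = (2/5)
factor out 2^1: 2 = 2^1·1; with 5 mod 8 = 5, (2/5) = -1; sign now +1; continue with (1/5)
reached (1/5) = 1, so the symbol is +1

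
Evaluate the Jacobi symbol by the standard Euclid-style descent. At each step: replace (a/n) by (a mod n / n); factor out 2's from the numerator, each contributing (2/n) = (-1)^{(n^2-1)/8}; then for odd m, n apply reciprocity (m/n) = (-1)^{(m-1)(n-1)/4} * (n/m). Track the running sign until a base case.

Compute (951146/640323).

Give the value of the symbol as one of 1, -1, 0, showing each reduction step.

(951146/640323) = (310823/640323)   [reduce mod 640323]
reciprocity: (310823/640323) = -1·(640323/310823) since 310823 mod 4 = 3, 640323 mod 4 = 3; sign now -1
(640323/310823) = (18677/310823)   [reduce mod 310823]
reciprocity: (18677/310823) = +1·(310823/18677) since 18677 mod 4 = 1, 310823 mod 4 = 3; sign now -1
(310823/18677) = (11991/18677)   [reduce mod 18677]
reciprocity: (11991/18677) = +1·(18677/11991) since 11991 mod 4 = 3, 18677 mod 4 = 1; sign now -1
(18677/11991) = (6686/11991)   [reduce mod 11991]
6686 = 2^1·3343; (2/11991) = +1 since 11991 mod 8 = 7, so (6686/11991) = (+1)^1·(3343/11991); sign now -1
reciprocity: (3343/11991) = -1·(11991/3343) since 3343 mod 4 = 3, 11991 mod 4 = 3; sign now +1
(11991/3343) = (1962/3343)   [reduce mod 3343]
1962 = 2^1·981; (2/3343) = +1 since 3343 mod 8 = 7, so (1962/3343) = (+1)^1·(981/3343); sign now +1
reciprocity: (981/3343) = +1·(3343/981) since 981 mod 4 = 1, 3343 mod 4 = 3; sign now +1
(3343/981) = (400/981)   [reduce mod 981]
400 = 2^4·25; (2/981) = -1 since 981 mod 8 = 5, so (400/981) = (-1)^4·(25/981); sign now +1
reciprocity: (25/981) = +1·(981/25) since 25 mod 4 = 1, 981 mod 4 = 1; sign now +1
(981/25) = (6/25)   [reduce mod 25]
6 = 2^1·3; (2/25) = +1 since 25 mod 8 = 1, so (6/25) = (+1)^1·(3/25); sign now +1
reciprocity: (3/25) = +1·(25/3) since 3 mod 4 = 3, 25 mod 4 = 1; sign now +1
(25/3) = (1/3)   [reduce mod 3]
(1/3) = 1; final value = sign = +1

1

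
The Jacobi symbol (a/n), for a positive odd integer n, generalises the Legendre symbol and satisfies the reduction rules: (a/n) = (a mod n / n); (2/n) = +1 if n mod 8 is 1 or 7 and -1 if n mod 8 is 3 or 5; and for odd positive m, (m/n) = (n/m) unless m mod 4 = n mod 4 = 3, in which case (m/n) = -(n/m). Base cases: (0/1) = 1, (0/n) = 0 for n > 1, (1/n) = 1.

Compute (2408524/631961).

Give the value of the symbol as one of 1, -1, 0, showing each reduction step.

(2408524/631961) = (512641/631961)   [reduce mod 631961]
reciprocity: (512641/631961) = +1·(631961/512641) since 512641 mod 4 = 1, 631961 mod 4 = 1; sign now +1
(631961/512641) = (119320/512641)   [reduce mod 512641]
119320 = 2^3·14915; (2/512641) = +1 since 512641 mod 8 = 1, so (119320/512641) = (+1)^3·(14915/512641); sign now +1
reciprocity: (14915/512641) = +1·(512641/14915) since 14915 mod 4 = 3, 512641 mod 4 = 1; sign now +1
(512641/14915) = (5531/14915)   [reduce mod 14915]
reciprocity: (5531/14915) = -1·(14915/5531) since 5531 mod 4 = 3, 14915 mod 4 = 3; sign now -1
(14915/5531) = (3853/5531)   [reduce mod 5531]
reciprocity: (3853/5531) = +1·(5531/3853) since 3853 mod 4 = 1, 5531 mod 4 = 3; sign now -1
(5531/3853) = (1678/3853)   [reduce mod 3853]
1678 = 2^1·839; (2/3853) = -1 since 3853 mod 8 = 5, so (1678/3853) = (-1)^1·(839/3853); sign now +1
reciprocity: (839/3853) = +1·(3853/839) since 839 mod 4 = 3, 3853 mod 4 = 1; sign now +1
(3853/839) = (497/839)   [reduce mod 839]
reciprocity: (497/839) = +1·(839/497) since 497 mod 4 = 1, 839 mod 4 = 3; sign now +1
(839/497) = (342/497)   [reduce mod 497]
342 = 2^1·171; (2/497) = +1 since 497 mod 8 = 1, so (342/497) = (+1)^1·(171/497); sign now +1
reciprocity: (171/497) = +1·(497/171) since 171 mod 4 = 3, 497 mod 4 = 1; sign now +1
(497/171) = (155/171)   [reduce mod 171]
reciprocity: (155/171) = -1·(171/155) since 155 mod 4 = 3, 171 mod 4 = 3; sign now -1
(171/155) = (16/155)   [reduce mod 155]
16 = 2^4·1; (2/155) = -1 since 155 mod 8 = 3, so (16/155) = (-1)^4·(1/155); sign now -1
(1/155) = 1; final value = sign = -1

-1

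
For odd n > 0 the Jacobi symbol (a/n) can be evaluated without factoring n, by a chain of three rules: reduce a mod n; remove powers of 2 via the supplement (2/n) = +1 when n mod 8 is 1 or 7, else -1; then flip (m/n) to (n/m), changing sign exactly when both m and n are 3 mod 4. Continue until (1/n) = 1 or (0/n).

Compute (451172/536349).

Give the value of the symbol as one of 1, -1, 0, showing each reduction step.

factor out 2^2: 451172 = 2^2·112793; with 536349 mod 8 = 5, (2/536349) = -1; sign now +1; continue with (112793/536349)
flip (112793/536349) -> (536349/112793): both odd, 112793 mod 4 = 1, 536349 mod 4 = 1, so the flip contributes +1; sign now +1
(536349/112793): 536349 mod 112793 = 85177, so (536349/112793) = (85177/112793)
flip (85177/112793) -> (112793/85177): both odd, 85177 mod 4 = 1, 112793 mod 4 = 1, so the flip contributes +1; sign now +1
(112793/85177): 112793 mod 85177 = 27616, so (112793/85177) = (27616/85177)
factor out 2^5: 27616 = 2^5·863; with 85177 mod 8 = 1, (2/85177) = +1; sign now +1; continue with (863/85177)
flip (863/85177) -> (85177/863): both odd, 863 mod 4 = 3, 85177 mod 4 = 1, so the flip contributes +1; sign now +1
(85177/863): 85177 mod 863 = 603, so (85177/863) = (603/863)
flip (603/863) -> (863/603): both odd, 603 mod 4 = 3, 863 mod 4 = 3, so the flip contributes -1; sign now -1
(863/603): 863 mod 603 = 260, so (863/603) = (260/603)
factor out 2^2: 260 = 2^2·65; with 603 mod 8 = 3, (2/603) = -1; sign now -1; continue with (65/603)
flip (65/603) -> (603/65): both odd, 65 mod 4 = 1, 603 mod 4 = 3, so the flip contributes +1; sign now -1
(603/65): 603 mod 65 = 18, so (603/65) = (18/65)
factor out 2^1: 18 = 2^1·9; with 65 mod 8 = 1, (2/65) = +1; sign now -1; continue with (9/65)
flip (9/65) -> (65/9): both odd, 9 mod 4 = 1, 65 mod 4 = 1, so the flip contributes +1; sign now -1
(65/9): 65 mod 9 = 2, so (65/9) = (2/9)
factor out 2^1: 2 = 2^1·1; with 9 mod 8 = 1, (2/9) = +1; sign now -1; continue with (1/9)
reached (1/9) = 1, so the symbol is -1

-1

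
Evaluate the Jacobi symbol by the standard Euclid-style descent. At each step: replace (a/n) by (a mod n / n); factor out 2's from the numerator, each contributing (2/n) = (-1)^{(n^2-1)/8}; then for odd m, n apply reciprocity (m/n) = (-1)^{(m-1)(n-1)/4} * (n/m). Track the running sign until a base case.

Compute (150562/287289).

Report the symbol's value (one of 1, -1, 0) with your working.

-1

150562 = 2^1·75281; (2/287289) = +1 since 287289 mod 8 = 1, so (150562/287289) = (+1)^1·(75281/287289); sign now +1
reciprocity: (75281/287289) = +1·(287289/75281) since 75281 mod 4 = 1, 287289 mod 4 = 1; sign now +1
(287289/75281) = (61446/75281)   [reduce mod 75281]
61446 = 2^1·30723; (2/75281) = +1 since 75281 mod 8 = 1, so (61446/75281) = (+1)^1·(30723/75281); sign now +1
reciprocity: (30723/75281) = +1·(75281/30723) since 30723 mod 4 = 3, 75281 mod 4 = 1; sign now +1
(75281/30723) = (13835/30723)   [reduce mod 30723]
reciprocity: (13835/30723) = -1·(30723/13835) since 13835 mod 4 = 3, 30723 mod 4 = 3; sign now -1
(30723/13835) = (3053/13835)   [reduce mod 13835]
reciprocity: (3053/13835) = +1·(13835/3053) since 3053 mod 4 = 1, 13835 mod 4 = 3; sign now -1
(13835/3053) = (1623/3053)   [reduce mod 3053]
reciprocity: (1623/3053) = +1·(3053/1623) since 1623 mod 4 = 3, 3053 mod 4 = 1; sign now -1
(3053/1623) = (1430/1623)   [reduce mod 1623]
1430 = 2^1·715; (2/1623) = +1 since 1623 mod 8 = 7, so (1430/1623) = (+1)^1·(715/1623); sign now -1
reciprocity: (715/1623) = -1·(1623/715) since 715 mod 4 = 3, 1623 mod 4 = 3; sign now +1
(1623/715) = (193/715)   [reduce mod 715]
reciprocity: (193/715) = +1·(715/193) since 193 mod 4 = 1, 715 mod 4 = 3; sign now +1
(715/193) = (136/193)   [reduce mod 193]
136 = 2^3·17; (2/193) = +1 since 193 mod 8 = 1, so (136/193) = (+1)^3·(17/193); sign now +1
reciprocity: (17/193) = +1·(193/17) since 17 mod 4 = 1, 193 mod 4 = 1; sign now +1
(193/17) = (6/17)   [reduce mod 17]
6 = 2^1·3; (2/17) = +1 since 17 mod 8 = 1, so (6/17) = (+1)^1·(3/17); sign now +1
reciprocity: (3/17) = +1·(17/3) since 3 mod 4 = 3, 17 mod 4 = 1; sign now +1
(17/3) = (2/3)   [reduce mod 3]
2 = 2^1·1; (2/3) = -1 since 3 mod 8 = 3, so (2/3) = (-1)^1·(1/3); sign now -1
(1/3) = 1; final value = sign = -1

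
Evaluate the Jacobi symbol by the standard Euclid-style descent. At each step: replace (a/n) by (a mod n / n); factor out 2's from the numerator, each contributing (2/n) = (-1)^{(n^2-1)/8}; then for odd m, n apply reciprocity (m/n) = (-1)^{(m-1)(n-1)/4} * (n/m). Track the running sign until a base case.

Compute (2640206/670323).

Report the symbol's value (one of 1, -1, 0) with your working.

-1

(2640206/670323) = (629237/670323)   [reduce mod 670323]
reciprocity: (629237/670323) = +1·(670323/629237) since 629237 mod 4 = 1, 670323 mod 4 = 3; sign now +1
(670323/629237) = (41086/629237)   [reduce mod 629237]
41086 = 2^1·20543; (2/629237) = -1 since 629237 mod 8 = 5, so (41086/629237) = (-1)^1·(20543/629237); sign now -1
reciprocity: (20543/629237) = +1·(629237/20543) since 20543 mod 4 = 3, 629237 mod 4 = 1; sign now -1
(629237/20543) = (12947/20543)   [reduce mod 20543]
reciprocity: (12947/20543) = -1·(20543/12947) since 12947 mod 4 = 3, 20543 mod 4 = 3; sign now +1
(20543/12947) = (7596/12947)   [reduce mod 12947]
7596 = 2^2·1899; (2/12947) = -1 since 12947 mod 8 = 3, so (7596/12947) = (-1)^2·(1899/12947); sign now +1
reciprocity: (1899/12947) = -1·(12947/1899) since 1899 mod 4 = 3, 12947 mod 4 = 3; sign now -1
(12947/1899) = (1553/1899)   [reduce mod 1899]
reciprocity: (1553/1899) = +1·(1899/1553) since 1553 mod 4 = 1, 1899 mod 4 = 3; sign now -1
(1899/1553) = (346/1553)   [reduce mod 1553]
346 = 2^1·173; (2/1553) = +1 since 1553 mod 8 = 1, so (346/1553) = (+1)^1·(173/1553); sign now -1
reciprocity: (173/1553) = +1·(1553/173) since 173 mod 4 = 1, 1553 mod 4 = 1; sign now -1
(1553/173) = (169/173)   [reduce mod 173]
reciprocity: (169/173) = +1·(173/169) since 169 mod 4 = 1, 173 mod 4 = 1; sign now -1
(173/169) = (4/169)   [reduce mod 169]
4 = 2^2·1; (2/169) = +1 since 169 mod 8 = 1, so (4/169) = (+1)^2·(1/169); sign now -1
(1/169) = 1; final value = sign = -1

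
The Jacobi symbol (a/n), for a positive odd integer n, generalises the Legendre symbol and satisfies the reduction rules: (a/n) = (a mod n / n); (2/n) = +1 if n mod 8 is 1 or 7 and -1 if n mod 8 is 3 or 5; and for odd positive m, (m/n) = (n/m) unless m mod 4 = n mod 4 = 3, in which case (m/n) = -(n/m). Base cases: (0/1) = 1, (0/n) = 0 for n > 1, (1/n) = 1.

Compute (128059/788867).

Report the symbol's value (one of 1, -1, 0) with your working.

reciprocity: (128059/788867) = -1·(788867/128059) since 128059 mod 4 = 3, 788867 mod 4 = 3; sign now -1
(788867/128059) = (20513/128059)   [reduce mod 128059]
reciprocity: (20513/128059) = +1·(128059/20513) since 20513 mod 4 = 1, 128059 mod 4 = 3; sign now -1
(128059/20513) = (4981/20513)   [reduce mod 20513]
reciprocity: (4981/20513) = +1·(20513/4981) since 4981 mod 4 = 1, 20513 mod 4 = 1; sign now -1
(20513/4981) = (589/4981)   [reduce mod 4981]
reciprocity: (589/4981) = +1·(4981/589) since 589 mod 4 = 1, 4981 mod 4 = 1; sign now -1
(4981/589) = (269/589)   [reduce mod 589]
reciprocity: (269/589) = +1·(589/269) since 269 mod 4 = 1, 589 mod 4 = 1; sign now -1
(589/269) = (51/269)   [reduce mod 269]
reciprocity: (51/269) = +1·(269/51) since 51 mod 4 = 3, 269 mod 4 = 1; sign now -1
(269/51) = (14/51)   [reduce mod 51]
14 = 2^1·7; (2/51) = -1 since 51 mod 8 = 3, so (14/51) = (-1)^1·(7/51); sign now +1
reciprocity: (7/51) = -1·(51/7) since 7 mod 4 = 3, 51 mod 4 = 3; sign now -1
(51/7) = (2/7)   [reduce mod 7]
2 = 2^1·1; (2/7) = +1 since 7 mod 8 = 7, so (2/7) = (+1)^1·(1/7); sign now -1
(1/7) = 1; final value = sign = -1

-1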